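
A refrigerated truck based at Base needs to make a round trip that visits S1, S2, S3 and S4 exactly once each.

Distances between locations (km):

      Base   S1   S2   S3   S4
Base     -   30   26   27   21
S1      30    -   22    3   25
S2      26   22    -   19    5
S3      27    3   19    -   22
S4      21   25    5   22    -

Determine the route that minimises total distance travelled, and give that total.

There are 12 distinct closed tours to check (reversals are equivalent).
Base-S1-S2-S3-S4-Base: 30+22+19+22+21 = 114
Base-S1-S2-S4-S3-Base: 30+22+5+22+27 = 106
Base-S1-S3-S2-S4-Base: 30+3+19+5+21 = 78
Base-S1-S3-S4-S2-Base: 30+3+22+5+26 = 86
Base-S1-S4-S2-S3-Base: 30+25+5+19+27 = 106
Base-S1-S4-S3-S2-Base: 30+25+22+19+26 = 122
Base-S2-S1-S3-S4-Base: 26+22+3+22+21 = 94
Base-S2-S1-S4-S3-Base: 26+22+25+22+27 = 122
Base-S2-S3-S1-S4-Base: 26+19+3+25+21 = 94
Base-S2-S4-S1-S3-Base: 26+5+25+3+27 = 86
Base-S3-S1-S2-S4-Base: 27+3+22+5+21 = 78
Base-S3-S2-S1-S4-Base: 27+19+22+25+21 = 114
The minimum is 78.
One optimal route: Base → S1 → S3 → S2 → S4 → Base (or its reverse).

Shortest round trip = 78 km.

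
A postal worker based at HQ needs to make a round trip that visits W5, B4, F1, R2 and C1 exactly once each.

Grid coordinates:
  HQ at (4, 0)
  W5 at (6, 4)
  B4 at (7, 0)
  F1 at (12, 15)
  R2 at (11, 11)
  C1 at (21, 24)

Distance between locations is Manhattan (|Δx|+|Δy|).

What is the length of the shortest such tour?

Minimum total distance: 82.

HQ - W5 - B4 - F1 - R2 - C1 - HQ: 6+5+20+5+23+41 = 100
HQ - W5 - B4 - F1 - C1 - R2 - HQ: 6+5+20+18+23+18 = 90
HQ - W5 - B4 - R2 - F1 - C1 - HQ: 6+5+15+5+18+41 = 90
HQ - W5 - B4 - R2 - C1 - F1 - HQ: 6+5+15+23+18+23 = 90
HQ - W5 - B4 - C1 - F1 - R2 - HQ: 6+5+38+18+5+18 = 90
HQ - W5 - B4 - C1 - R2 - F1 - HQ: 6+5+38+23+5+23 = 100
HQ - W5 - F1 - B4 - R2 - C1 - HQ: 6+17+20+15+23+41 = 122
HQ - W5 - F1 - B4 - C1 - R2 - HQ: 6+17+20+38+23+18 = 122
HQ - W5 - F1 - R2 - B4 - C1 - HQ: 6+17+5+15+38+41 = 122
HQ - W5 - F1 - R2 - C1 - B4 - HQ: 6+17+5+23+38+3 = 92
HQ - W5 - F1 - C1 - B4 - R2 - HQ: 6+17+18+38+15+18 = 112
HQ - W5 - F1 - C1 - R2 - B4 - HQ: 6+17+18+23+15+3 = 82
HQ - W5 - R2 - B4 - F1 - C1 - HQ: 6+12+15+20+18+41 = 112
HQ - W5 - R2 - B4 - C1 - F1 - HQ: 6+12+15+38+18+23 = 112
… (46 more)
The minimum is 82.
One optimal route: HQ → W5 → F1 → C1 → R2 → B4 → HQ (or its reverse).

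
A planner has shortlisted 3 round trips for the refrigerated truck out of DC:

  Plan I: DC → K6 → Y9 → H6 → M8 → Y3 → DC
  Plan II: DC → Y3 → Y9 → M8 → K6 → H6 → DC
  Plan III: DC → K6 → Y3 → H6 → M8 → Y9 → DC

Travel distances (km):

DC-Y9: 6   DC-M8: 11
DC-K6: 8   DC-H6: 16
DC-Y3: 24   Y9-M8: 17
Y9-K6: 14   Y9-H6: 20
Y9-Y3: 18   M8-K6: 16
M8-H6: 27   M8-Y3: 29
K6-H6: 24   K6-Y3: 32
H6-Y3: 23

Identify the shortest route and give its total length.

Plan I: 8 + 14 + 20 + 27 + 29 + 24 = 122
Plan II: 24 + 18 + 17 + 16 + 24 + 16 = 115
Plan III: 8 + 32 + 23 + 27 + 17 + 6 = 113

113 km — Plan III is the shortest.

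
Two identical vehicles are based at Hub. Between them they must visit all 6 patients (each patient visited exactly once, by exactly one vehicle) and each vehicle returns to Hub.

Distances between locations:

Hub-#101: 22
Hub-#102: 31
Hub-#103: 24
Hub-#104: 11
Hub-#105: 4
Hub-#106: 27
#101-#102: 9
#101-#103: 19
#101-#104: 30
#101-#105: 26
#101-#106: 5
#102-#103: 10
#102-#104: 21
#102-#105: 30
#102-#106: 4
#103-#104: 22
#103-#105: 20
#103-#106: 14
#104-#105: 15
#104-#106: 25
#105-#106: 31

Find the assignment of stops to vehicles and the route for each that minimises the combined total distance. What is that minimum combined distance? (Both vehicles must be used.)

Minimum combined distance: 82.

Check every non-empty split of the stops between the two vehicles; for each half take its own optimal tour:
  {#101} + {#102, #103, #104, #105, #106}: 44 + 74 = 118
  {#102} + {#101, #103, #104, #105, #106}: 62 + 82 = 144
  {#101, #102} + {#103, #104, #105, #106}: 62 + 74 = 136
  {#103} + {#101, #102, #104, #105, #106}: 48 + 71 = 119
  {#101, #103} + {#102, #104, #105, #106}: 65 + 71 = 136
  {#102, #103} + {#101, #104, #105, #106}: 65 + 71 = 136
  … (31 splits in total)
  {#105} + {#101, #102, #103, #104, #106}: 8 + 74 = 82  ← best
Best: vehicle 1 Hub → #105 → Hub = 8; vehicle 2 Hub → #101 → #106 → #102 → #103 → #104 → Hub = 74; combined 82.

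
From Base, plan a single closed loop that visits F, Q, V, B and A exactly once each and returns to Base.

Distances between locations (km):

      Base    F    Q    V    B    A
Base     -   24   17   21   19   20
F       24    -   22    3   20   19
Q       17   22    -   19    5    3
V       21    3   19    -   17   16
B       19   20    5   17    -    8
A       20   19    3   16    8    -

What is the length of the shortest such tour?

70 km — the shortest possible round trip.

With 5 stops there are 5!/2 = 60 distinct round trips (a route and its reverse cost the same).
Base-F-Q-V-B-A-Base: 24+22+19+17+8+20 = 110
Base-F-Q-V-A-B-Base: 24+22+19+16+8+19 = 108
Base-F-Q-B-V-A-Base: 24+22+5+17+16+20 = 104
Base-F-Q-B-A-V-Base: 24+22+5+8+16+21 = 96
Base-F-Q-A-V-B-Base: 24+22+3+16+17+19 = 101
Base-F-Q-A-B-V-Base: 24+22+3+8+17+21 = 95
Base-F-V-Q-B-A-Base: 24+3+19+5+8+20 = 79
Base-F-V-Q-A-B-Base: 24+3+19+3+8+19 = 76
Base-F-V-B-Q-A-Base: 24+3+17+5+3+20 = 72
Base-F-V-B-A-Q-Base: 24+3+17+8+3+17 = 72
Base-F-V-A-Q-B-Base: 24+3+16+3+5+19 = 70
Base-F-V-A-B-Q-Base: 24+3+16+8+5+17 = 73
Base-F-B-Q-V-A-Base: 24+20+5+19+16+20 = 104
Base-F-B-Q-A-V-Base: 24+20+5+3+16+21 = 89
… (46 more)
The minimum is 70.
One optimal route: Base → F → V → A → Q → B → Base (or its reverse).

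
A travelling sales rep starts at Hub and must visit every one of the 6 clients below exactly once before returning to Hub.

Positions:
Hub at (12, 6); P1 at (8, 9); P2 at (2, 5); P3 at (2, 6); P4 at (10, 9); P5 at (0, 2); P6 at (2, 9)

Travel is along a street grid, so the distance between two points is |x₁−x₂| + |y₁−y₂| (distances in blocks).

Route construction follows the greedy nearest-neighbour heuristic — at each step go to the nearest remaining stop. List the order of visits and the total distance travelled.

Nearest-neighbour total = 38 blocks; route Hub → P4 → P1 → P6 → P3 → P2 → P5 → Hub.

At Hub the remaining stops are P4 5, P1 7, P3 10, P2 11, P6 13, P5 16; go to P4.
At P4 the remaining stops are P1 2, P6 8, P3 11, P2 12, P5 17; go to P1.
At P1 the remaining stops are P6 6, P3 9, P2 10, P5 15; go to P6.
At P6 the remaining stops are P3 3, P2 4, P5 9; go to P3.
At P3 the remaining stops are P2 1, P5 6; go to P2.
At P2 the remaining stops are P5 5; go to P5.
Return P5→Hub: 16.
Total = 5 + 2 + 6 + 3 + 1 + 5 + 16 = 38.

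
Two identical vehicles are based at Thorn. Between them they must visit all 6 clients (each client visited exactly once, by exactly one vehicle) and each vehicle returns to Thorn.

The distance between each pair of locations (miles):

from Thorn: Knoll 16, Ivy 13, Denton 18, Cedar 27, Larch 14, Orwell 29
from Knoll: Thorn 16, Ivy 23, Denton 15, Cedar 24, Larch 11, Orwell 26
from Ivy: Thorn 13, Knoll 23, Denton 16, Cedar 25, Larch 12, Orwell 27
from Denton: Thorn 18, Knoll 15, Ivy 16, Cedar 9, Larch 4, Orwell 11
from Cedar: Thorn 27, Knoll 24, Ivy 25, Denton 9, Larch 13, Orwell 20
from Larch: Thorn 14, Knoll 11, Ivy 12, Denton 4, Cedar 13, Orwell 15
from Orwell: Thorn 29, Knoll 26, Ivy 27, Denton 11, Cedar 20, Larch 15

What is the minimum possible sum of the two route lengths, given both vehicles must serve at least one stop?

Try each way of splitting the stops between the two vehicles (each non-empty) and, for each split, find the best tour for each vehicle:
  {Knoll} + {Ivy, Denton, Cedar, Larch, Orwell}: 32 + 87 = 119
  {Ivy} + {Knoll, Denton, Cedar, Larch, Orwell}: 26 + 89 = 115
  {Knoll, Ivy} + {Denton, Cedar, Larch, Orwell}: 52 + 76 = 128
  {Denton} + {Knoll, Ivy, Cedar, Larch, Orwell}: 36 + 100 = 136
  {Knoll, Denton} + {Ivy, Cedar, Larch, Orwell}: 49 + 87 = 136
  {Ivy, Denton} + {Knoll, Cedar, Larch, Orwell}: 47 + 89 = 136
  … (31 splits in total)
Best: vehicle 1 Thorn → Ivy → Thorn = 26; vehicle 2 Thorn → Knoll → Denton → Cedar → Orwell → Larch → Thorn = 89; combined 115.

115 miles — the smallest possible combined total.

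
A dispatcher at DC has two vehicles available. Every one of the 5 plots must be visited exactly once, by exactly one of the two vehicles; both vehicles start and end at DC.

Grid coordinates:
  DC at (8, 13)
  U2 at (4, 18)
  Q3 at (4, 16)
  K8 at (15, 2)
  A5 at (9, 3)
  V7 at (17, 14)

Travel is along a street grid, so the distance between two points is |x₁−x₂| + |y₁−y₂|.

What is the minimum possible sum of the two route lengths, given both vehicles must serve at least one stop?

Try each way of splitting the stops between the two vehicles (each non-empty) and, for each split, find the best tour for each vehicle:
  {U2} + {Q3, K8, A5, V7}: 18 + 54 = 72
  {Q3} + {U2, K8, A5, V7}: 14 + 58 = 72
  {U2, Q3} + {K8, A5, V7}: 18 + 42 = 60
  {K8} + {U2, Q3, A5, V7}: 36 + 56 = 92
  {U2, K8} + {Q3, A5, V7}: 54 + 52 = 106
  {Q3, K8} + {U2, A5, V7}: 50 + 56 = 106
  … (15 splits in total)
Best: vehicle 1 DC → U2 → Q3 → DC = 18; vehicle 2 DC → A5 → K8 → V7 → DC = 42; combined 60.

60 — the smallest possible combined total.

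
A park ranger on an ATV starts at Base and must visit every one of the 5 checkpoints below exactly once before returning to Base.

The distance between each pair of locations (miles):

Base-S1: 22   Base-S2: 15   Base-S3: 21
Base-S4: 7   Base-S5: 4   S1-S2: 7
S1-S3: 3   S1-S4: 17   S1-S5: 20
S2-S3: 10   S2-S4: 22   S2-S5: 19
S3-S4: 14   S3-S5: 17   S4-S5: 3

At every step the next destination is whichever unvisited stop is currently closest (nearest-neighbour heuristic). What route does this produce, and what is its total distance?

Nearest-neighbour total = 46 miles; route Base → S5 → S4 → S3 → S1 → S2 → Base.

At Base the remaining stops are S5 4, S4 7, S2 15, S3 21, S1 22; go to S5.
At S5 the remaining stops are S4 3, S3 17, S2 19, S1 20; go to S4.
At S4 the remaining stops are S3 14, S1 17, S2 22; go to S3.
At S3 the remaining stops are S1 3, S2 10; go to S1.
At S1 the remaining stops are S2 7; go to S2.
Return S2→Base: 15.
Total = 4 + 3 + 14 + 3 + 7 + 15 = 46.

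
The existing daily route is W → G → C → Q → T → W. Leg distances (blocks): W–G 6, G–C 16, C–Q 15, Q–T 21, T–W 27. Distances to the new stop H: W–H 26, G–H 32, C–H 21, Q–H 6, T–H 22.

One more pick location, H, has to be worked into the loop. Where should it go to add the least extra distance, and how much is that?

Insertion cost between consecutive stops i–j is d(i,H) + d(H,j) − d(i,j):
  between W and G: 26 + 32 − 6 = 52
  between G and C: 32 + 21 − 16 = 37
  between C and Q: 21 + 6 − 15 = 12
  between Q and T: 6 + 22 − 21 = 7
  between T and W: 22 + 26 − 27 = 21
Cheapest insertion is between Q and T, adding 7.
New total = 85 + 7 = 92.

Adding 7 blocks by placing H on the Q–T leg.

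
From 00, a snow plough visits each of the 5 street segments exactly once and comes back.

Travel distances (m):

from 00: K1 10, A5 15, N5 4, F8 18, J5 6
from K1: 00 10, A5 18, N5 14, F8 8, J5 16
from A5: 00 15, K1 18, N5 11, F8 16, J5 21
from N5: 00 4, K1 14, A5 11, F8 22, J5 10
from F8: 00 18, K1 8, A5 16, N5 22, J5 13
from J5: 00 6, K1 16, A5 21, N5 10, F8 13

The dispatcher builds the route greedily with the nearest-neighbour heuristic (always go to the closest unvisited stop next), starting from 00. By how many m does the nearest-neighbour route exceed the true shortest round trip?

The nearest-neighbour route is 8 m longer than optimal.

00: N5=4, J5=6, K1=10, A5=15, F8=18 ⇒ N5
N5: J5=10, A5=11, K1=14, F8=22 ⇒ J5
J5: F8=13, K1=16, A5=21 ⇒ F8
F8: K1=8, A5=16 ⇒ K1
K1: A5=18 ⇒ A5
NN route 00 → N5 → J5 → F8 → K1 → A5 → 00 costs 68.
Optimal: 00 → N5 → A5 → K1 → F8 → J5 → 00 costs 60 (by enumerating all 60 distinct tours).
Excess = 68 − 60 = 8.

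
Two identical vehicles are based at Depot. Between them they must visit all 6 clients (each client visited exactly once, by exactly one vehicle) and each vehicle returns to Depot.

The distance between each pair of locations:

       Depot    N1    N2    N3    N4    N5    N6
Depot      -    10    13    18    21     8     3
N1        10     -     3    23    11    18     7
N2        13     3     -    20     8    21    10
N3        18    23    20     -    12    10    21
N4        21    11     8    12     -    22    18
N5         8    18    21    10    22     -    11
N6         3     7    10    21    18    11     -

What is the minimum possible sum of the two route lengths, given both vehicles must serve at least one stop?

Check every non-empty split of the stops between the two vehicles; for each half take its own optimal tour:
  {N1} + {N2, N3, N4, N5, N6}: 20 + 51 = 71
  {N2} + {N1, N3, N4, N5, N6}: 26 + 51 = 77
  {N1, N2} + {N3, N4, N5, N6}: 26 + 51 = 77
  {N3} + {N1, N2, N4, N5, N6}: 36 + 51 = 87
  {N1, N3} + {N2, N4, N5, N6}: 51 + 51 = 102
  {N2, N3} + {N1, N4, N5, N6}: 51 + 51 = 102
  … (31 splits in total)
  {N1, N2, N3, N4, N5} + {N6}: 51 + 6 = 57  ← best
Best: vehicle 1 Depot → N1 → N2 → N4 → N3 → N5 → Depot = 51; vehicle 2 Depot → N6 → Depot = 6; combined 57.

Minimum combined distance: 57.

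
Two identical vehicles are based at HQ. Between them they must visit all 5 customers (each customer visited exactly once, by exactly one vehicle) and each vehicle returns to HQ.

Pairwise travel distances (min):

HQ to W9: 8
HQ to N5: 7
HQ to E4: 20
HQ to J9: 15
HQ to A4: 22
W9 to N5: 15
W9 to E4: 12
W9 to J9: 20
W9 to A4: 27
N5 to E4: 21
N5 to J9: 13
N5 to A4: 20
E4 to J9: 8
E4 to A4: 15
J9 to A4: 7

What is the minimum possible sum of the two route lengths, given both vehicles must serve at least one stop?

71 min — the smallest possible combined total.

Check every non-empty split of the stops between the two vehicles; for each half take its own optimal tour:
  {W9} + {N5, E4, J9, A4}: 16 + 62 = 78
  {N5} + {W9, E4, J9, A4}: 14 + 57 = 71
  {W9, N5} + {E4, J9, A4}: 30 + 57 = 87
  {E4} + {W9, N5, J9, A4}: 40 + 62 = 102
  {W9, E4} + {N5, J9, A4}: 40 + 49 = 89
  {N5, E4} + {W9, J9, A4}: 48 + 57 = 105
  … (15 splits in total)
Best: vehicle 1 HQ → N5 → HQ = 14; vehicle 2 HQ → W9 → E4 → J9 → A4 → HQ = 57; combined 71.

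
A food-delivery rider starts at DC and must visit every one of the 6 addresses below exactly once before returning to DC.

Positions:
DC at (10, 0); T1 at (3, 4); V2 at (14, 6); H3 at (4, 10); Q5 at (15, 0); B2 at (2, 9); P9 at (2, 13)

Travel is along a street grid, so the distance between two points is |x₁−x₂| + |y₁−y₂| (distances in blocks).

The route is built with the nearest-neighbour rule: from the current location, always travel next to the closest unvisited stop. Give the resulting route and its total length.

60 blocks along DC → Q5 → V2 → T1 → B2 → H3 → P9 → DC.

At DC the remaining stops are Q5 5, V2 10, T1 11, H3 16, B2 17, P9 21; go to Q5.
At Q5 the remaining stops are V2 7, T1 16, H3 21, B2 22, P9 26; go to V2.
At V2 the remaining stops are T1 13, H3 14, B2 15, P9 19; go to T1.
At T1 the remaining stops are B2 6, H3 7, P9 10; go to B2.
At B2 the remaining stops are H3 3, P9 4; go to H3.
At H3 the remaining stops are P9 5; go to P9.
Return P9→DC: 21.
Total = 5 + 7 + 13 + 6 + 3 + 5 + 21 = 60.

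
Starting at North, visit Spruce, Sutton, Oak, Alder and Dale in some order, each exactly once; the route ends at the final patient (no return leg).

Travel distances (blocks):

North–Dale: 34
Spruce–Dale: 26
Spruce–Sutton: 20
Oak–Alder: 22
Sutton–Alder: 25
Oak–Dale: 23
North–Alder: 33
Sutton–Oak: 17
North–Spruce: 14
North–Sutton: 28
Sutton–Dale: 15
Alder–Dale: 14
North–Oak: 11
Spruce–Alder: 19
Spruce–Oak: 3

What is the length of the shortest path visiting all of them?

Minimum one-way distance = 62 blocks.

There are 5! = 120 possible orderings.
North → Spruce → Sutton → Oak → Alder → Dale: 14+20+17+22+14 = 87
North → Spruce → Sutton → Oak → Dale → Alder: 14+20+17+23+14 = 88
North → Spruce → Sutton → Alder → Oak → Dale: 14+20+25+22+23 = 104
North → Spruce → Sutton → Alder → Dale → Oak: 14+20+25+14+23 = 96
North → Spruce → Sutton → Dale → Oak → Alder: 14+20+15+23+22 = 94
North → Spruce → Sutton → Dale → Alder → Oak: 14+20+15+14+22 = 85
North → Spruce → Oak → Sutton → Alder → Dale: 14+3+17+25+14 = 73
North → Spruce → Oak → Sutton → Dale → Alder: 14+3+17+15+14 = 63
North → Spruce → Oak → Alder → Sutton → Dale: 14+3+22+25+15 = 79
North → Spruce → Oak → Alder → Dale → Sutton: 14+3+22+14+15 = 68
North → Spruce → Oak → Dale → Sutton → Alder: 14+3+23+15+25 = 80
North → Spruce → Oak → Dale → Alder → Sutton: 14+3+23+14+25 = 79
North → Spruce → Alder → Sutton → Oak → Dale: 14+19+25+17+23 = 98
North → Spruce → Alder → Sutton → Dale → Oak: 14+19+25+15+23 = 96
… (106 more)
North → Oak → Spruce → Alder → Dale → Sutton: 11+3+19+14+15 = 62  ← best
The minimum is 62.
One shortest path: North → Oak → Spruce → Alder → Dale → Sutton.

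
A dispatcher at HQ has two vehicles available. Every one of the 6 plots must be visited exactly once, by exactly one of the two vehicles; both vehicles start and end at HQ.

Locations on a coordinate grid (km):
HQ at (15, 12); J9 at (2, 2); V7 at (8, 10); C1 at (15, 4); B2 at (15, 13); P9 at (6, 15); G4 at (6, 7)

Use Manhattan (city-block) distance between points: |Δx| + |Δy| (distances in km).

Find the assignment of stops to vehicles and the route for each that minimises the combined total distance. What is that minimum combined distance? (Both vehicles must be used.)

Minimum combined distance: 58 km.

Try each way of splitting the stops between the two vehicles (each non-empty) and, for each split, find the best tour for each vehicle:
  {J9} + {V7, C1, B2, P9, G4}: 46 + 44 = 90
  {V7} + {J9, C1, B2, P9, G4}: 18 + 52 = 70
  {J9, V7} + {C1, B2, P9, G4}: 46 + 40 = 86
  {C1} + {J9, V7, B2, P9, G4}: 16 + 52 = 68
  {J9, C1} + {V7, B2, P9, G4}: 46 + 34 = 80
  {V7, C1} + {J9, B2, P9, G4}: 30 + 52 = 82
  … (31 splits in total)
  {B2} + {J9, V7, C1, P9, G4}: 2 + 56 = 58  ← best
Best: vehicle 1 HQ → B2 → HQ = 2; vehicle 2 HQ → V7 → P9 → G4 → J9 → C1 → HQ = 56; combined 58.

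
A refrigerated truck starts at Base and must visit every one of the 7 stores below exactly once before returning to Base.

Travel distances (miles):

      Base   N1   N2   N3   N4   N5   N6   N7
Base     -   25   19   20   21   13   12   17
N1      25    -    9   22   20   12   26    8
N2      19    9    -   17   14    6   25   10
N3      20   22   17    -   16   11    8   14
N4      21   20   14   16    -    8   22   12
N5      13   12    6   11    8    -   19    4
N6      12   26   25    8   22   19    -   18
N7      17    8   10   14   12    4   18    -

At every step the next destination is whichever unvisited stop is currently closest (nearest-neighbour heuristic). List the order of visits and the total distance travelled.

Total distance 87 miles via the nearest-neighbour route Base → N6 → N3 → N5 → N7 → N1 → N2 → N4 → Base.

At Base the remaining stops are N6 12, N5 13, N7 17, N2 19, N3 20, N4 21, N1 25; go to N6.
At N6 the remaining stops are N3 8, N7 18, N5 19, N4 22, N2 25, N1 26; go to N3.
At N3 the remaining stops are N5 11, N7 14, N4 16, N2 17, N1 22; go to N5.
At N5 the remaining stops are N7 4, N2 6, N4 8, N1 12; go to N7.
At N7 the remaining stops are N1 8, N2 10, N4 12; go to N1.
At N1 the remaining stops are N2 9, N4 20; go to N2.
At N2 the remaining stops are N4 14; go to N4.
Return N4→Base: 21.
Total = 12 + 8 + 11 + 4 + 8 + 9 + 14 + 21 = 87.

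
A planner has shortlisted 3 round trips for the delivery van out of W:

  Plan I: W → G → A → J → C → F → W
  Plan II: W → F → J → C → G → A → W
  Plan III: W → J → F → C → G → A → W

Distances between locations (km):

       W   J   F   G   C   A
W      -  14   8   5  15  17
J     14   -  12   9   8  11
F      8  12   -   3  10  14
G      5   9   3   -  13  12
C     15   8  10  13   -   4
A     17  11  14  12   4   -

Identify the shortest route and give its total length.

Shortest is Plan I, total 54 km.

Plan I: 5 + 12 + 11 + 8 + 10 + 8 = 54
Plan II: 8 + 12 + 8 + 13 + 12 + 17 = 70
Plan III: 14 + 12 + 10 + 13 + 12 + 17 = 78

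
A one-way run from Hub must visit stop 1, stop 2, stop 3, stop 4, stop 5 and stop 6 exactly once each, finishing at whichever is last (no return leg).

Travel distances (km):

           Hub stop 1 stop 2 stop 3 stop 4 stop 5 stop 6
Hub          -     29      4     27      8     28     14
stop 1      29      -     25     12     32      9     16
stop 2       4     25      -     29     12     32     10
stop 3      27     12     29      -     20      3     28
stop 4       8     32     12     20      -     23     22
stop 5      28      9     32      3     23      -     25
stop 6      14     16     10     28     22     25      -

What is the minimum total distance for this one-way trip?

There are 6! = 720 possible orderings.
Hub→stop 1→stop 2→stop 3→stop 4→stop 5→stop 6: 29+25+29+20+23+25 = 151
Hub→stop 1→stop 2→stop 3→stop 4→stop 6→stop 5: 29+25+29+20+22+25 = 150
Hub→stop 1→stop 2→stop 3→stop 5→stop 4→stop 6: 29+25+29+3+23+22 = 131
Hub→stop 1→stop 2→stop 3→stop 5→stop 6→stop 4: 29+25+29+3+25+22 = 133
Hub→stop 1→stop 2→stop 3→stop 6→stop 4→stop 5: 29+25+29+28+22+23 = 156
Hub→stop 1→stop 2→stop 3→stop 6→stop 5→stop 4: 29+25+29+28+25+23 = 159
Hub→stop 1→stop 2→stop 4→stop 3→stop 5→stop 6: 29+25+12+20+3+25 = 114
Hub→stop 1→stop 2→stop 4→stop 3→stop 6→stop 5: 29+25+12+20+28+25 = 139
… (712 more)
Hub→stop 4→stop 2→stop 6→stop 1→stop 5→stop 3: 8+12+10+16+9+3 = 58  ← best
The minimum is 58.
One shortest path: Hub → stop 4 → stop 2 → stop 6 → stop 1 → stop 5 → stop 3.

Shortest open route: 58 km.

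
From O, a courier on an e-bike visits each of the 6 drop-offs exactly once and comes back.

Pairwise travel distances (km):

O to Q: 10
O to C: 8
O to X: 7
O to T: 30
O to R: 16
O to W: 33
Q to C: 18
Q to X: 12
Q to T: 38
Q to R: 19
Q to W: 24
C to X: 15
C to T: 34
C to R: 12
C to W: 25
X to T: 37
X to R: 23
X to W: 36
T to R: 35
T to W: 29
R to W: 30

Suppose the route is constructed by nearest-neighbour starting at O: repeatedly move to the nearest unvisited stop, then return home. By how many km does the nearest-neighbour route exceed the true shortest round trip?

Excess over optimum: 11 km.

From O: X=7, C=8, Q=10, R=16, T=30, W=33 → choose X (7).
From X: Q=12, C=15, R=23, W=36, T=37 → choose Q (12).
From Q: C=18, R=19, W=24, T=38 → choose C (18).
From C: R=12, W=25, T=34 → choose R (12).
From R: W=30, T=35 → choose W (30).
From W: T=29 → choose T (29).
NN route O → X → Q → C → R → W → T → O costs 138.
Optimal: O → C → R → T → W → Q → X → O costs 127 (by enumerating all 360 distinct tours).
Excess = 138 − 127 = 11.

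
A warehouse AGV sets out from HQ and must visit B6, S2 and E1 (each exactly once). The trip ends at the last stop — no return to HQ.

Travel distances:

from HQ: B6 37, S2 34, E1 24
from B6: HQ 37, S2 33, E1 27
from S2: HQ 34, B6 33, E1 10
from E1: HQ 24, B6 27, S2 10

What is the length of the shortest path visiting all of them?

There are 3! = 6 possible orderings.
HQ → B6 → S2 → E1: 37+33+10 = 80
HQ → B6 → E1 → S2: 37+27+10 = 74
HQ → S2 → B6 → E1: 34+33+27 = 94
HQ → S2 → E1 → B6: 34+10+27 = 71
HQ → E1 → B6 → S2: 24+27+33 = 84
HQ → E1 → S2 → B6: 24+10+33 = 67
The minimum is 67.
One shortest path: HQ → E1 → S2 → B6.

Shortest open route: 67.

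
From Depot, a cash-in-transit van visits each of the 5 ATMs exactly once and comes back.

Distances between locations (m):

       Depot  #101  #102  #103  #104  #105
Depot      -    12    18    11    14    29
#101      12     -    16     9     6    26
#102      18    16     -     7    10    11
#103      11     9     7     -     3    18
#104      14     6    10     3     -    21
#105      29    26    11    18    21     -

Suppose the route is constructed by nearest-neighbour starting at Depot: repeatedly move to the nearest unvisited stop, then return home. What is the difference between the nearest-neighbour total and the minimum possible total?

8 m longer than the optimal tour.

From Depot: #103=11, #101=12, #104=14, #102=18, #105=29 → choose #103 (11).
From #103: #104=3, #102=7, #101=9, #105=18 → choose #104 (3).
From #104: #101=6, #102=10, #105=21 → choose #101 (6).
From #101: #102=16, #105=26 → choose #102 (16).
From #102: #105=11 → choose #105 (11).
NN route Depot → #103 → #104 → #101 → #102 → #105 → Depot costs 76.
Optimal: Depot → #101 → #104 → #102 → #105 → #103 → Depot costs 68 (by enumerating all 60 distinct tours).
Excess = 76 − 68 = 8.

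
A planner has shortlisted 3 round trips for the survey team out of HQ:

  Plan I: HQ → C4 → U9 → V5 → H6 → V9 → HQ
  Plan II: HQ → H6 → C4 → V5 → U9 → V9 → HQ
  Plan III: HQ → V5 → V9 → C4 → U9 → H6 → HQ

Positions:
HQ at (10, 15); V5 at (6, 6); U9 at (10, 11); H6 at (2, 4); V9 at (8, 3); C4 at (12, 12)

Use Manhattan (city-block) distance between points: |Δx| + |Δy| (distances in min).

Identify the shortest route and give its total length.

Shortest is Plan I, total 44 min.

Plan I: 5 + 3 + 9 + 6 + 7 + 14 = 44
Plan II: 19 + 18 + 12 + 9 + 10 + 14 = 82
Plan III: 13 + 5 + 13 + 3 + 15 + 19 = 68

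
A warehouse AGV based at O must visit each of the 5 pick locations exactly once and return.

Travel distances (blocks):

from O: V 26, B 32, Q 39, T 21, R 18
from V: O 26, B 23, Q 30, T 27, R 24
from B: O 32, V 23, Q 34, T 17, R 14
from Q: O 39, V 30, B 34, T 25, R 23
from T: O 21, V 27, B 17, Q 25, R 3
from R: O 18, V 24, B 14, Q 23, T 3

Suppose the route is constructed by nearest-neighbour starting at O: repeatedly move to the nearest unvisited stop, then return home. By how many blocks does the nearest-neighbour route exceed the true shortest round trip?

From O: R=18, T=21, V=26, B=32, Q=39 → choose R (18).
From R: T=3, B=14, Q=23, V=24 → choose T (3).
From T: B=17, Q=25, V=27 → choose B (17).
From B: V=23, Q=34 → choose V (23).
From V: Q=30 → choose Q (30).
NN route O → R → T → B → V → Q → O costs 130.
Optimal: O → V → Q → B → T → R → O costs 128 (by enumerating all 60 distinct tours).
Excess = 130 − 128 = 2.

2 blocks longer than the optimal tour.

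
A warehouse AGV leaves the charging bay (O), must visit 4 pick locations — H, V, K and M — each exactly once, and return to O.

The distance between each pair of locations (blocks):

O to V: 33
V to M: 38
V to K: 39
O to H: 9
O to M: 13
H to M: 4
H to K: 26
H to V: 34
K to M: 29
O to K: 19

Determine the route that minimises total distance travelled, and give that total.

There are 12 distinct closed tours to check (reversals are equivalent).
O→H→V→K→M→O: 9+34+39+29+13 = 124
O→H→V→M→K→O: 9+34+38+29+19 = 129
O→H→K→V→M→O: 9+26+39+38+13 = 125
O→H→K→M→V→O: 9+26+29+38+33 = 135
O→H→M→V→K→O: 9+4+38+39+19 = 109
O→H→M→K→V→O: 9+4+29+39+33 = 114
O→V→H→K→M→O: 33+34+26+29+13 = 135
O→V→H→M→K→O: 33+34+4+29+19 = 119
O→V→K→H→M→O: 33+39+26+4+13 = 115
O→V→M→H→K→O: 33+38+4+26+19 = 120
O→K→H→V→M→O: 19+26+34+38+13 = 130
O→K→V→H→M→O: 19+39+34+4+13 = 109
The minimum is 109.
One optimal route: O → H → M → V → K → O (or its reverse).

Minimum total distance: 109 blocks.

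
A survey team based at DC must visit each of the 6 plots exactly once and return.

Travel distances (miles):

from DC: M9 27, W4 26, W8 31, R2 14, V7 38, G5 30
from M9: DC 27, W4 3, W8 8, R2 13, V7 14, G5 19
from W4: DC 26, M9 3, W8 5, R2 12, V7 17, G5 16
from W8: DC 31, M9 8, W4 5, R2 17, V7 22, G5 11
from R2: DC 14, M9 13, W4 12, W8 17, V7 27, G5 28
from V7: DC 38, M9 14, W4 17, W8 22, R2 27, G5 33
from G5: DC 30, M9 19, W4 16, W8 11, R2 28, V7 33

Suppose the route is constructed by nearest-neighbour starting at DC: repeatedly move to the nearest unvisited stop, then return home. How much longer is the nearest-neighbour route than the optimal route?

15 miles longer than the optimal tour.

From DC: R2=14, W4=26, M9=27, G5=30, W8=31, V7=38 → choose R2 (14).
From R2: W4=12, M9=13, W8=17, V7=27, G5=28 → choose W4 (12).
From W4: M9=3, W8=5, G5=16, V7=17 → choose M9 (3).
From M9: W8=8, V7=14, G5=19 → choose W8 (8).
From W8: G5=11, V7=22 → choose G5 (11).
From G5: V7=33 → choose V7 (33).
NN route DC → R2 → W4 → M9 → W8 → G5 → V7 → DC costs 119.
Optimal: DC → R2 → M9 → V7 → W4 → W8 → G5 → DC costs 104 (by enumerating all 360 distinct tours).
Excess = 119 − 104 = 15.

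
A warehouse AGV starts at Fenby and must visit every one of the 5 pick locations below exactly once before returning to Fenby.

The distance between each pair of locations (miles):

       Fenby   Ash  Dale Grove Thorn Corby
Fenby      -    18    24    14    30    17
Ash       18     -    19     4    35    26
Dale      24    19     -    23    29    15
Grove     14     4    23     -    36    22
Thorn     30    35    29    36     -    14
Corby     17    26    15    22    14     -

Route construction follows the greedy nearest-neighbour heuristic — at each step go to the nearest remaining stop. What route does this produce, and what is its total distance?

Total distance 96 miles via the nearest-neighbour route Fenby → Grove → Ash → Dale → Corby → Thorn → Fenby.

At Fenby the remaining stops are Grove 14, Corby 17, Ash 18, Dale 24, Thorn 30; go to Grove.
At Grove the remaining stops are Ash 4, Corby 22, Dale 23, Thorn 36; go to Ash.
At Ash the remaining stops are Dale 19, Corby 26, Thorn 35; go to Dale.
At Dale the remaining stops are Corby 15, Thorn 29; go to Corby.
At Corby the remaining stops are Thorn 14; go to Thorn.
Return Thorn→Fenby: 30.
Total = 14 + 4 + 19 + 15 + 14 + 30 = 96.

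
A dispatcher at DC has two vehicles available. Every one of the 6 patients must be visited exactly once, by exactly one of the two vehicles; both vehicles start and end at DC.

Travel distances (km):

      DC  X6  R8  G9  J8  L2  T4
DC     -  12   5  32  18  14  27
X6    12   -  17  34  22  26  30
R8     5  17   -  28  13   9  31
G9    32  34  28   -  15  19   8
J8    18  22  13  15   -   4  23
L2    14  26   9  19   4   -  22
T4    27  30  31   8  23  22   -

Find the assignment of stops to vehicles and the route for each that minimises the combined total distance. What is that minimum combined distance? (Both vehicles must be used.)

There are 2^5 − 1 = 31 ways to divide the 6 stops into two non-empty groups. For each, the best each vehicle can do is its own shortest tour through its group:
  {X6} + {R8, G9, J8, L2, T4}: 24 + 68 = 92
  {R8} + {X6, G9, J8, L2, T4}: 10 + 83 = 93
  {X6, R8} + {G9, J8, L2, T4}: 34 + 68 = 102
  {G9} + {X6, R8, J8, L2, T4}: 64 + 83 = 147
  {X6, G9} + {R8, J8, L2, T4}: 78 + 68 = 146
  {R8, G9} + {X6, J8, L2, T4}: 65 + 83 = 148
  … (31 splits in total)
Best: vehicle 1 DC → X6 → DC = 24; vehicle 2 DC → R8 → L2 → J8 → G9 → T4 → DC = 68; combined 92.

92 km — the smallest possible combined total.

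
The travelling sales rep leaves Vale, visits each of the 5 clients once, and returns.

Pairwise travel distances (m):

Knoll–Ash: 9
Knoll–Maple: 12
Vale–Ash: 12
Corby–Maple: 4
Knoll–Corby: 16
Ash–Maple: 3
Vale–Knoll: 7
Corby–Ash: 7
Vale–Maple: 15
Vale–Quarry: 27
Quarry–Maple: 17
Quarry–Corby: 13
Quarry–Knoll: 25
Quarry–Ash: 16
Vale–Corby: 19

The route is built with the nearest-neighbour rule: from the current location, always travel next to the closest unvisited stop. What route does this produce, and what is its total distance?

Total distance 63 m via the nearest-neighbour route Vale → Knoll → Ash → Maple → Corby → Quarry → Vale.

At Vale the remaining stops are Knoll 7, Ash 12, Maple 15, Corby 19, Quarry 27; go to Knoll.
At Knoll the remaining stops are Ash 9, Maple 12, Corby 16, Quarry 25; go to Ash.
At Ash the remaining stops are Maple 3, Corby 7, Quarry 16; go to Maple.
At Maple the remaining stops are Corby 4, Quarry 17; go to Corby.
At Corby the remaining stops are Quarry 13; go to Quarry.
Return Quarry→Vale: 27.
Total = 7 + 9 + 3 + 4 + 13 + 27 = 63.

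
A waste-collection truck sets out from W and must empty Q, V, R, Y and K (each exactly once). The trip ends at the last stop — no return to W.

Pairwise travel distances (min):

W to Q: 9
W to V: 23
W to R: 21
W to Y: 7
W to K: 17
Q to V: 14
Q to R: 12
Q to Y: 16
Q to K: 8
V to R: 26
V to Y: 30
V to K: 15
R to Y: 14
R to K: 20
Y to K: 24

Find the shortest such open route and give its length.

There are 5! = 120 possible orderings.
W→Q→V→R→Y→K: 9+14+26+14+24 = 87
W→Q→V→R→K→Y: 9+14+26+20+24 = 93
W→Q→V→Y→R→K: 9+14+30+14+20 = 87
W→Q→V→Y→K→R: 9+14+30+24+20 = 97
W→Q→V→K→R→Y: 9+14+15+20+14 = 72
W→Q→V→K→Y→R: 9+14+15+24+14 = 76
W→Q→R→V→Y→K: 9+12+26+30+24 = 101
W→Q→R→V→K→Y: 9+12+26+15+24 = 86
W→Q→R→Y→V→K: 9+12+14+30+15 = 80
W→Q→R→Y→K→V: 9+12+14+24+15 = 74
W→Q→R→K→V→Y: 9+12+20+15+30 = 86
W→Q→R→K→Y→V: 9+12+20+24+30 = 95
W→Q→Y→V→R→K: 9+16+30+26+20 = 101
W→Q→Y→V→K→R: 9+16+30+15+20 = 90
… (106 more)
W→Y→R→Q→K→V: 7+14+12+8+15 = 56  ← best
The minimum is 56.
One shortest path: W → Y → R → Q → K → V.

56 min — the minimum one-way total.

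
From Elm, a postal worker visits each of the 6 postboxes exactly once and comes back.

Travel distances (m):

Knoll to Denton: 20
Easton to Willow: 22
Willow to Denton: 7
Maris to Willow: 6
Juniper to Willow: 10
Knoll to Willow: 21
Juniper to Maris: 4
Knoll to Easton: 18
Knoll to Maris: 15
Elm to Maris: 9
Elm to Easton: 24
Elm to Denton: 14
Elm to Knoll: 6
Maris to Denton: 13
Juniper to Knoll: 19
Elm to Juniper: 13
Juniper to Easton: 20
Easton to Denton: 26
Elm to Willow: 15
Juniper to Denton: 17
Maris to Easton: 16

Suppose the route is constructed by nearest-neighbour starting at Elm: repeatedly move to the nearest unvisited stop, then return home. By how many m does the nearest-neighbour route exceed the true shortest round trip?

17 m longer than the optimal tour.

From Elm: Knoll=6, Maris=9, Juniper=13, Denton=14, Willow=15, Easton=24 → choose Knoll (6).
From Knoll: Maris=15, Easton=18, Juniper=19, Denton=20, Willow=21 → choose Maris (15).
From Maris: Juniper=4, Willow=6, Denton=13, Easton=16 → choose Juniper (4).
From Juniper: Willow=10, Denton=17, Easton=20 → choose Willow (10).
From Willow: Denton=7, Easton=22 → choose Denton (7).
From Denton: Easton=26 → choose Easton (26).
NN route Elm → Knoll → Maris → Juniper → Willow → Denton → Easton → Elm costs 92.
Optimal: Elm → Knoll → Easton → Juniper → Maris → Willow → Denton → Elm costs 75 (by enumerating all 360 distinct tours).
Excess = 92 − 75 = 17.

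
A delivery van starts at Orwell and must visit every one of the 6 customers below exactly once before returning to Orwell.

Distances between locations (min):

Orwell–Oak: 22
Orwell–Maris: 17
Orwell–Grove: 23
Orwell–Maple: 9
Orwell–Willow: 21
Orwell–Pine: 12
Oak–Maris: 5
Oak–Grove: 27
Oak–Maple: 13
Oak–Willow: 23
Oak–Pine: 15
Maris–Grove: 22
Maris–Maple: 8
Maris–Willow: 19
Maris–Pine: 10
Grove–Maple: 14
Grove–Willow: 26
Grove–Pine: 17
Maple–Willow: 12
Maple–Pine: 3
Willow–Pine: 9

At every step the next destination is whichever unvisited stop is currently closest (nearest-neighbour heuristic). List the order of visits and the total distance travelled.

At Orwell the remaining stops are Maple 9, Pine 12, Maris 17, Willow 21, Oak 22, Grove 23; go to Maple.
At Maple the remaining stops are Pine 3, Maris 8, Willow 12, Oak 13, Grove 14; go to Pine.
At Pine the remaining stops are Willow 9, Maris 10, Oak 15, Grove 17; go to Willow.
At Willow the remaining stops are Maris 19, Oak 23, Grove 26; go to Maris.
At Maris the remaining stops are Oak 5, Grove 22; go to Oak.
At Oak the remaining stops are Grove 27; go to Grove.
Return Grove→Orwell: 23.
Total = 9 + 3 + 9 + 19 + 5 + 27 + 23 = 95.

Total distance 95 min via the nearest-neighbour route Orwell → Maple → Pine → Willow → Maris → Oak → Grove → Orwell.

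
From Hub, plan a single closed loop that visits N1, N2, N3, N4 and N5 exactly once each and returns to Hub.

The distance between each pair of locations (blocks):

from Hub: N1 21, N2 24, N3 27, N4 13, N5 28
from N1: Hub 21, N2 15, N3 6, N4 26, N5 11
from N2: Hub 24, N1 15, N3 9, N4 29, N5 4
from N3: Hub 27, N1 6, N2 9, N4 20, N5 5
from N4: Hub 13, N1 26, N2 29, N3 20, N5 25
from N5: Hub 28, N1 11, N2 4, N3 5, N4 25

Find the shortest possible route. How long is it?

Minimum total distance: 78 blocks.

There are 60 distinct closed tours to check (reversals are equivalent).
Hub - N1 - N2 - N3 - N4 - N5 - Hub: 21+15+9+20+25+28 = 118
Hub - N1 - N2 - N3 - N5 - N4 - Hub: 21+15+9+5+25+13 = 88
Hub - N1 - N2 - N4 - N3 - N5 - Hub: 21+15+29+20+5+28 = 118
Hub - N1 - N2 - N4 - N5 - N3 - Hub: 21+15+29+25+5+27 = 122
Hub - N1 - N2 - N5 - N3 - N4 - Hub: 21+15+4+5+20+13 = 78
Hub - N1 - N2 - N5 - N4 - N3 - Hub: 21+15+4+25+20+27 = 112
Hub - N1 - N3 - N2 - N4 - N5 - Hub: 21+6+9+29+25+28 = 118
Hub - N1 - N3 - N2 - N5 - N4 - Hub: 21+6+9+4+25+13 = 78
Hub - N1 - N3 - N4 - N2 - N5 - Hub: 21+6+20+29+4+28 = 108
Hub - N1 - N3 - N4 - N5 - N2 - Hub: 21+6+20+25+4+24 = 100
Hub - N1 - N3 - N5 - N2 - N4 - Hub: 21+6+5+4+29+13 = 78
Hub - N1 - N3 - N5 - N4 - N2 - Hub: 21+6+5+25+29+24 = 110
Hub - N1 - N4 - N2 - N3 - N5 - Hub: 21+26+29+9+5+28 = 118
Hub - N1 - N4 - N2 - N5 - N3 - Hub: 21+26+29+4+5+27 = 112
… (46 more)
The minimum is 78.
One optimal route: Hub → N1 → N2 → N5 → N3 → N4 → Hub (or its reverse).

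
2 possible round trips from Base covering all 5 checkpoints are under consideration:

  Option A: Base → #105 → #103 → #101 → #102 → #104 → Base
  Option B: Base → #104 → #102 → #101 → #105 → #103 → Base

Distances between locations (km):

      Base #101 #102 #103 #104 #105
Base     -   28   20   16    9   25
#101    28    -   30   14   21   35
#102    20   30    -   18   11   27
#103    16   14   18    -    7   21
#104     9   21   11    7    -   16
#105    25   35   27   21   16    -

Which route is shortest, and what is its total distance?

Option A: 25 + 21 + 14 + 30 + 11 + 9 = 110
Option B: 9 + 11 + 30 + 35 + 21 + 16 = 122

Shortest is Option A, total 110 km.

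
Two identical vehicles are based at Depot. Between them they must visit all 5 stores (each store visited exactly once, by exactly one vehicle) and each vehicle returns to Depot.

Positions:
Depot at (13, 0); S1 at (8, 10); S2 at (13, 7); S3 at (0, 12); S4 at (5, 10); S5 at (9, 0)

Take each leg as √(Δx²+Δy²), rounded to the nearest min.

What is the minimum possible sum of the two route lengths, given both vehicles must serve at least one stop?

Check every non-empty split of the stops between the two vehicles; for each half take its own optimal tour:
  {S1} + {S2, S3, S4, S5}: 22 + 40 = 62
  {S2} + {S1, S3, S4, S5}: 14 + 38 = 52
  {S1, S2} + {S3, S4, S5}: 24 + 37 = 61
  {S3} + {S1, S2, S4, S5}: 36 + 31 = 67
  {S1, S3} + {S2, S4, S5}: 37 + 31 = 68
  {S2, S3} + {S1, S4, S5}: 39 + 29 = 68
  … (15 splits in total)
  {S1, S2, S3, S4} + {S5}: 39 + 8 = 47  ← best
Best: vehicle 1 Depot → S2 → S1 → S3 → S4 → Depot = 39; vehicle 2 Depot → S5 → Depot = 8; combined 47.

47 min — the smallest possible combined total.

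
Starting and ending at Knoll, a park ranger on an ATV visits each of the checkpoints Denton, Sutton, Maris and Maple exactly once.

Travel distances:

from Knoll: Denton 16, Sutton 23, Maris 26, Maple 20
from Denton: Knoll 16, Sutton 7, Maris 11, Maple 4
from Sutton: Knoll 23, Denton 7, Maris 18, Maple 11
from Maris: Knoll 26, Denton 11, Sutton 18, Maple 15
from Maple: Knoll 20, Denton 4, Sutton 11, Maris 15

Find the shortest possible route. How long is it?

Shortest round trip = 75.

Knoll-Denton-Sutton-Maris-Maple-Knoll: 16+7+18+15+20 = 76
Knoll-Denton-Sutton-Maple-Maris-Knoll: 16+7+11+15+26 = 75
Knoll-Denton-Maris-Sutton-Maple-Knoll: 16+11+18+11+20 = 76
Knoll-Denton-Maris-Maple-Sutton-Knoll: 16+11+15+11+23 = 76
Knoll-Denton-Maple-Sutton-Maris-Knoll: 16+4+11+18+26 = 75
Knoll-Denton-Maple-Maris-Sutton-Knoll: 16+4+15+18+23 = 76
Knoll-Sutton-Denton-Maris-Maple-Knoll: 23+7+11+15+20 = 76
Knoll-Sutton-Denton-Maple-Maris-Knoll: 23+7+4+15+26 = 75
Knoll-Sutton-Maris-Denton-Maple-Knoll: 23+18+11+4+20 = 76
Knoll-Sutton-Maple-Denton-Maris-Knoll: 23+11+4+11+26 = 75
Knoll-Maris-Denton-Sutton-Maple-Knoll: 26+11+7+11+20 = 75
Knoll-Maris-Sutton-Denton-Maple-Knoll: 26+18+7+4+20 = 75
The minimum is 75.
One optimal route: Knoll → Denton → Sutton → Maple → Maris → Knoll (or its reverse).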